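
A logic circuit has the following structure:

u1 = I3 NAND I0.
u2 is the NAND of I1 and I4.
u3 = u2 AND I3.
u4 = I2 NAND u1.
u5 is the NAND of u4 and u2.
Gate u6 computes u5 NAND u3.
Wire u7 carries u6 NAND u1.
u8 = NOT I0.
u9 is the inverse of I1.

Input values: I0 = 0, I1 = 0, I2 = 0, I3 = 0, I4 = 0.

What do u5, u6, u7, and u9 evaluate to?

u5 = 0  u6 = 1  u7 = 0  u9 = 1

u1 = I3 NAND I0 = 0 NAND 0 = 1
u2 = I1 NAND I4 = 0 NAND 0 = 1
u3 = u2 AND I3 = 1 AND 0 = 0
u4 = I2 NAND u1 = 0 NAND 1 = 1
u5 = u4 NAND u2 = 1 NAND 1 = 0
u6 = u5 NAND u3 = 0 NAND 0 = 1
u7 = u6 NAND u1 = 1 NAND 1 = 0
u9 = NOT I1 = NOT 0 = 1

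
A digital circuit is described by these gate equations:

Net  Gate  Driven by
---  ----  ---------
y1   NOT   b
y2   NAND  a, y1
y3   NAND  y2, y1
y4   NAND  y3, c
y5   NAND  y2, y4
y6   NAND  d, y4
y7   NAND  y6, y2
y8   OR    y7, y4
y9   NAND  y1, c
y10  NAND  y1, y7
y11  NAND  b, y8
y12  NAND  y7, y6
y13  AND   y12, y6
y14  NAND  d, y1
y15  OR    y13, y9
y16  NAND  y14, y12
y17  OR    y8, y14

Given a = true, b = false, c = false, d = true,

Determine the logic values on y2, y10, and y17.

y2 = false, y10 = false, y17 = true

y1 = NOT b = NOT false = true
y2 = a NAND y1 = true NAND true = false
y3 = y2 NAND y1 = false NAND true = true
y4 = y3 NAND c = true NAND false = true
y6 = d NAND y4 = true NAND true = false
y7 = y6 NAND y2 = false NAND false = true
y8 = y7 OR y4 = true OR true = true
y10 = y1 NAND y7 = true NAND true = false
y14 = d NAND y1 = true NAND true = false
y17 = y8 OR y14 = true OR false = true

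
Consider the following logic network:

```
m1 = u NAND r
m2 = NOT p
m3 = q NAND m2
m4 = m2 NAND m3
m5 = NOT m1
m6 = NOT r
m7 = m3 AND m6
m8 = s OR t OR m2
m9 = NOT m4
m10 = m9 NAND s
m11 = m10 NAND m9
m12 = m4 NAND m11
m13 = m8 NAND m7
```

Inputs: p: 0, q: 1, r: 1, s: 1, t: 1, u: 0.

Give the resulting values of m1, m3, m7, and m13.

m1 = 1, m3 = 0, m7 = 0, m13 = 1

m1 = u NAND r = 0 NAND 1 = 1
m2 = NOT p = NOT 0 = 1
m3 = q NAND m2 = 1 NAND 1 = 0
m6 = NOT r = NOT 1 = 0
m7 = m3 AND m6 = 0 AND 0 = 0
m8 = s OR t OR m2 = 1 OR 1 OR 1 = 1
m13 = m8 NAND m7 = 1 NAND 0 = 1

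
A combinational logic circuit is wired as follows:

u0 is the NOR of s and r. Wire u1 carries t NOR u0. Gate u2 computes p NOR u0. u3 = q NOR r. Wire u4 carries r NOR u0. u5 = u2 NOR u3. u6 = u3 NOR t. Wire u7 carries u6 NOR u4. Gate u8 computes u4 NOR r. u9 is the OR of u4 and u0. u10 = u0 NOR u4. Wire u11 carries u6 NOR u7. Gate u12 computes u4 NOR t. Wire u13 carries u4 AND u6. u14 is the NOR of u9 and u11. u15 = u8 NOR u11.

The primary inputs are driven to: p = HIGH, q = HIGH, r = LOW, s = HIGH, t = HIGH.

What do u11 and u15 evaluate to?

u11 = HIGH  u15 = LOW

u0 = s NOR r = HIGH NOR LOW = LOW
u3 = q NOR r = HIGH NOR LOW = LOW
u4 = r NOR u0 = LOW NOR LOW = HIGH
u6 = u3 NOR t = LOW NOR HIGH = LOW
u7 = u6 NOR u4 = LOW NOR HIGH = LOW
u8 = u4 NOR r = HIGH NOR LOW = LOW
u11 = u6 NOR u7 = LOW NOR LOW = HIGH
u15 = u8 NOR u11 = LOW NOR HIGH = LOW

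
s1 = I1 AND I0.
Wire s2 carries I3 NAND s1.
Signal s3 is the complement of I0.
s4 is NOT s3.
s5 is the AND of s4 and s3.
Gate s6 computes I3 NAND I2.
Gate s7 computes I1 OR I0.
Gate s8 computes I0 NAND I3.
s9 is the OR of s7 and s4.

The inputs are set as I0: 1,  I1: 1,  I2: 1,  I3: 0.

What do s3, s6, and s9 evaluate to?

s3 = 0; s6 = 1; s9 = 1

s3 = NOT I0 = NOT 1 = 0
s4 = NOT s3 = NOT 0 = 1
s6 = I3 NAND I2 = 0 NAND 1 = 1
s7 = I1 OR I0 = 1 OR 1 = 1
s9 = s7 OR s4 = 1 OR 1 = 1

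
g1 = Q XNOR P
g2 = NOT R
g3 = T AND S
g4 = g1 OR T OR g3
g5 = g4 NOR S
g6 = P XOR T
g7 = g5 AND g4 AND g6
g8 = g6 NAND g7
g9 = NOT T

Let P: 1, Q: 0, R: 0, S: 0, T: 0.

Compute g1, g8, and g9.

g1 = 0  g8 = 1  g9 = 1

g1 = Q XNOR P = 0 XNOR 1 = 0
g3 = T AND S = 0 AND 0 = 0
g4 = g1 OR T OR g3 = 0 OR 0 OR 0 = 0
g5 = g4 NOR S = 0 NOR 0 = 1
g6 = P XOR T = 1 XOR 0 = 1
g7 = g5 AND g4 AND g6 = 1 AND 0 AND 1 = 0
g8 = g6 NAND g7 = 1 NAND 0 = 1
g9 = NOT T = NOT 0 = 1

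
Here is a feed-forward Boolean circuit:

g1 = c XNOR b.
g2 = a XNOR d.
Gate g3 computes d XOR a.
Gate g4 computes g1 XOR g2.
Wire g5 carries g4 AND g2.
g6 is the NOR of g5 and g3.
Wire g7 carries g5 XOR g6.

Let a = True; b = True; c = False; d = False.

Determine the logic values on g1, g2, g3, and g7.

g1 = c XNOR b = False XNOR True = False
g2 = a XNOR d = True XNOR False = False
g3 = d XOR a = False XOR True = True
g4 = g1 XOR g2 = False XOR False = False
g5 = g4 AND g2 = False AND False = False
g6 = g5 NOR g3 = False NOR True = False
g7 = g5 XOR g6 = False XOR False = False

g1 = False, g2 = False, g3 = True, g7 = False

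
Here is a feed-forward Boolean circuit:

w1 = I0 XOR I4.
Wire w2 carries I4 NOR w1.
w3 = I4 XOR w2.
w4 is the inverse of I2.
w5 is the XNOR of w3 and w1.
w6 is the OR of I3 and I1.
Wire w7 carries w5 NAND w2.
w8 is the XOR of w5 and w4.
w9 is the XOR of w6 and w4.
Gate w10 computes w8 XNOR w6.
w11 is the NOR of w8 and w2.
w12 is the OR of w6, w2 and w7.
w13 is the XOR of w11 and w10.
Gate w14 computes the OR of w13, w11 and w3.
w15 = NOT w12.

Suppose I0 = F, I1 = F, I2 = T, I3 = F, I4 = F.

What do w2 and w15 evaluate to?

w2 = T; w15 = F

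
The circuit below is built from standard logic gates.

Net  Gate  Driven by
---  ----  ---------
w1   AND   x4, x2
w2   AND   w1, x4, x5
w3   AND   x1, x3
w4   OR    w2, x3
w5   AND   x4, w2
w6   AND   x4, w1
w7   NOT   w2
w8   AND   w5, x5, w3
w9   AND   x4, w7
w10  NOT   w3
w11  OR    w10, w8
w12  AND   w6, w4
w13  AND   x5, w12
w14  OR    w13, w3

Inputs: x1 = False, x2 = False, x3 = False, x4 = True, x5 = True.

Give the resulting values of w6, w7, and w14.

w6 = False  w7 = True  w14 = False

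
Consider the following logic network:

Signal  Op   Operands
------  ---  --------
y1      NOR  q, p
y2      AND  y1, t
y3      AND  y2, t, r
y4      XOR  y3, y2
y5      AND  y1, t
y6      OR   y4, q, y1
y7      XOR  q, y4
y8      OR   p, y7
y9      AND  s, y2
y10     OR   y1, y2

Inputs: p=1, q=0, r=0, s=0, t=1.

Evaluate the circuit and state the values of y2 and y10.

y2 = 0, y10 = 0

y1 = q NOR p = 0 NOR 1 = 0
y2 = y1 AND t = 0 AND 1 = 0
y10 = y1 OR y2 = 0 OR 0 = 0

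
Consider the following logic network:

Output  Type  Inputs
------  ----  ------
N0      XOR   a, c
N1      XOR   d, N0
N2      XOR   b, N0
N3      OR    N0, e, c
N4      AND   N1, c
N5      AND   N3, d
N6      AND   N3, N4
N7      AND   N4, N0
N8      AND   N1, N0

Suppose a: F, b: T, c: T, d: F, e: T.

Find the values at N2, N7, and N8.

N2 = F, N7 = T, N8 = T

N0 = a XOR c = F XOR T = T
N1 = d XOR N0 = F XOR T = T
N2 = b XOR N0 = T XOR T = F
N4 = N1 AND c = T AND T = T
N7 = N4 AND N0 = T AND T = T
N8 = N1 AND N0 = T AND T = T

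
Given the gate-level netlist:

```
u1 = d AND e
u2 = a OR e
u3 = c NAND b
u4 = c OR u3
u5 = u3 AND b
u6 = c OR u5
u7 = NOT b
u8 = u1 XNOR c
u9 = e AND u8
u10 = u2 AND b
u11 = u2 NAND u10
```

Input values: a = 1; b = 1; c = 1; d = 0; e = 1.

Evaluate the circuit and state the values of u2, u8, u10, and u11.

u1 = d AND e = 0 AND 1 = 0
u2 = a OR e = 1 OR 1 = 1
u8 = u1 XNOR c = 0 XNOR 1 = 0
u10 = u2 AND b = 1 AND 1 = 1
u11 = u2 NAND u10 = 1 NAND 1 = 0

u2 = 1  u8 = 0  u10 = 1  u11 = 0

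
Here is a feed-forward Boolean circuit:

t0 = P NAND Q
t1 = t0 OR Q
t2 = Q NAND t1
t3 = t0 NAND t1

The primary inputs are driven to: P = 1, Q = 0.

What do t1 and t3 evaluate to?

t1 = 1; t3 = 0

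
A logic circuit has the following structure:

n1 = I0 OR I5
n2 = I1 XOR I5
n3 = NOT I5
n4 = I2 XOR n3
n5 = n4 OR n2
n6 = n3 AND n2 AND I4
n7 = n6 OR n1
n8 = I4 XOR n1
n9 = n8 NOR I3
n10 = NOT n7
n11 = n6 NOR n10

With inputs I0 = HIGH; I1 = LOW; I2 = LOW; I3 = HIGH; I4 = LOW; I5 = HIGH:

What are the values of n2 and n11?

n2 = HIGH  n11 = HIGH

n1 = I0 OR I5 = HIGH OR HIGH = HIGH
n2 = I1 XOR I5 = LOW XOR HIGH = HIGH
n3 = NOT I5 = NOT HIGH = LOW
n6 = n3 AND n2 AND I4 = LOW AND HIGH AND LOW = LOW
n7 = n6 OR n1 = LOW OR HIGH = HIGH
n10 = NOT n7 = NOT HIGH = LOW
n11 = n6 NOR n10 = LOW NOR LOW = HIGH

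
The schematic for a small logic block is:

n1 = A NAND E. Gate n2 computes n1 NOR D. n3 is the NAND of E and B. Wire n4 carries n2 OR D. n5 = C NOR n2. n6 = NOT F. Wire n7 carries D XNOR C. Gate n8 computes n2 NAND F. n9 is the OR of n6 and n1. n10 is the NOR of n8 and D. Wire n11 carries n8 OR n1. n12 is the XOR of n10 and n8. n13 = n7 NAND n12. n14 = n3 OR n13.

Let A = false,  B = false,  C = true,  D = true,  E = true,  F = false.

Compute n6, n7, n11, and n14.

n6 = true, n7 = true, n11 = true, n14 = true

n1 = A NAND E = false NAND true = true
n2 = n1 NOR D = true NOR true = false
n3 = E NAND B = true NAND false = true
n6 = NOT F = NOT false = true
n7 = D XNOR C = true XNOR true = true
n8 = n2 NAND F = false NAND false = true
n10 = n8 NOR D = true NOR true = false
n11 = n8 OR n1 = true OR true = true
n12 = n10 XOR n8 = false XOR true = true
n13 = n7 NAND n12 = true NAND true = false
n14 = n3 OR n13 = true OR false = true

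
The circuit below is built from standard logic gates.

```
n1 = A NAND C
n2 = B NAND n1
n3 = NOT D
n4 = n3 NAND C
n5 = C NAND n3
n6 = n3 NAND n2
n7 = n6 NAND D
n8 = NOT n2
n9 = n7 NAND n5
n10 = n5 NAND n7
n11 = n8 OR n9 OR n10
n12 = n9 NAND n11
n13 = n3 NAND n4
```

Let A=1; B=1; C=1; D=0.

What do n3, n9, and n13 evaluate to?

n3 = 1, n9 = 1, n13 = 1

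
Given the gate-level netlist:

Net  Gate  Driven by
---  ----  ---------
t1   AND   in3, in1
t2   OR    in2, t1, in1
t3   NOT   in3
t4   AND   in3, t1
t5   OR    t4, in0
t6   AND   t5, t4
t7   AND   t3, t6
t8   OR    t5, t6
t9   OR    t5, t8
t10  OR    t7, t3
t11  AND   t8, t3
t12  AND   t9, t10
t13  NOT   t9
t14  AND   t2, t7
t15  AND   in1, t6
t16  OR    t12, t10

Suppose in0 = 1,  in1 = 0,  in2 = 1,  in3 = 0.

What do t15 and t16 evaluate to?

t1 = in3 AND in1 = 0 AND 0 = 0
t3 = NOT in3 = NOT 0 = 1
t4 = in3 AND t1 = 0 AND 0 = 0
t5 = t4 OR in0 = 0 OR 1 = 1
t6 = t5 AND t4 = 1 AND 0 = 0
t7 = t3 AND t6 = 1 AND 0 = 0
t8 = t5 OR t6 = 1 OR 0 = 1
t9 = t5 OR t8 = 1 OR 1 = 1
t10 = t7 OR t3 = 0 OR 1 = 1
t12 = t9 AND t10 = 1 AND 1 = 1
t15 = in1 AND t6 = 0 AND 0 = 0
t16 = t12 OR t10 = 1 OR 1 = 1

t15 = 0, t16 = 1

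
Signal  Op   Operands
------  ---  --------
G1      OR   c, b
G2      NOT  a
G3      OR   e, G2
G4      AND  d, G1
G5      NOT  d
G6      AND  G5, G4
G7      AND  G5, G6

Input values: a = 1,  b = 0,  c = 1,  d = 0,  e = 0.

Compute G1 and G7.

G1 = 1, G7 = 0

G1 = c OR b = 1 OR 0 = 1
G4 = d AND G1 = 0 AND 1 = 0
G5 = NOT d = NOT 0 = 1
G6 = G5 AND G4 = 1 AND 0 = 0
G7 = G5 AND G6 = 1 AND 0 = 0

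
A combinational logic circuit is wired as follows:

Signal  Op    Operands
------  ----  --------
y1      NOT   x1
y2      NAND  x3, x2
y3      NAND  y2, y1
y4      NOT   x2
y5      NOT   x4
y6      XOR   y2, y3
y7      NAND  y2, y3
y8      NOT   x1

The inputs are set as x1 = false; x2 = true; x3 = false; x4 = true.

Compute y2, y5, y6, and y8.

y2 = true  y5 = false  y6 = true  y8 = true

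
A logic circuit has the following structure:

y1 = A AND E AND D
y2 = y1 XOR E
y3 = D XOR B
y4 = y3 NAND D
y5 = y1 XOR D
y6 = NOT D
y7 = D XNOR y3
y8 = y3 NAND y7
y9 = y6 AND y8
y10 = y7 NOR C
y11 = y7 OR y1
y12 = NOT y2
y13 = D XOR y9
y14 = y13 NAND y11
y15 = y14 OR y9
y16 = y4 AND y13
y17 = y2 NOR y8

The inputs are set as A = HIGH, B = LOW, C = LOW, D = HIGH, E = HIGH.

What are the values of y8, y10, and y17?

y1 = A AND E AND D = HIGH AND HIGH AND HIGH = HIGH
y2 = y1 XOR E = HIGH XOR HIGH = LOW
y3 = D XOR B = HIGH XOR LOW = HIGH
y7 = D XNOR y3 = HIGH XNOR HIGH = HIGH
y8 = y3 NAND y7 = HIGH NAND HIGH = LOW
y10 = y7 NOR C = HIGH NOR LOW = LOW
y17 = y2 NOR y8 = LOW NOR LOW = HIGH

y8 = LOW, y10 = LOW, y17 = HIGH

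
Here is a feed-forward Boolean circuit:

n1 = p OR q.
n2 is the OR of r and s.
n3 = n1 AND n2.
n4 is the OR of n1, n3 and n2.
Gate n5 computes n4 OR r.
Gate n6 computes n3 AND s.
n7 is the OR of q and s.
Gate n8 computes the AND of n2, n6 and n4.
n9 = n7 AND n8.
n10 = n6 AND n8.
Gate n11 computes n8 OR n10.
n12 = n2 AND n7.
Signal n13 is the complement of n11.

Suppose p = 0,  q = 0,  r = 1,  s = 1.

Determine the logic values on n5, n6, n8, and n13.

n5 = 1; n6 = 0; n8 = 0; n13 = 1

n1 = p OR q = 0 OR 0 = 0
n2 = r OR s = 1 OR 1 = 1
n3 = n1 AND n2 = 0 AND 1 = 0
n4 = n1 OR n3 OR n2 = 0 OR 0 OR 1 = 1
n5 = n4 OR r = 1 OR 1 = 1
n6 = n3 AND s = 0 AND 1 = 0
n8 = n2 AND n6 AND n4 = 1 AND 0 AND 1 = 0
n10 = n6 AND n8 = 0 AND 0 = 0
n11 = n8 OR n10 = 0 OR 0 = 0
n13 = NOT n11 = NOT 0 = 1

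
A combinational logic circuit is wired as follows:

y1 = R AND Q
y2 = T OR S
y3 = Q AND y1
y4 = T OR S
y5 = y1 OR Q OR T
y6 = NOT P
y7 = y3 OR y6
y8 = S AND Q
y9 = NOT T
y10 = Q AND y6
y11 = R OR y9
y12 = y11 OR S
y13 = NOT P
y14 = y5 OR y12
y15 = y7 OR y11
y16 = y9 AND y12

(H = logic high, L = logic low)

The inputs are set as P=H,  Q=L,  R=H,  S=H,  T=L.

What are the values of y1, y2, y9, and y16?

y1 = R AND Q = H AND L = L
y2 = T OR S = L OR H = H
y9 = NOT T = NOT L = H
y11 = R OR y9 = H OR H = H
y12 = y11 OR S = H OR H = H
y16 = y9 AND y12 = H AND H = H

y1 = L; y2 = H; y9 = H; y16 = H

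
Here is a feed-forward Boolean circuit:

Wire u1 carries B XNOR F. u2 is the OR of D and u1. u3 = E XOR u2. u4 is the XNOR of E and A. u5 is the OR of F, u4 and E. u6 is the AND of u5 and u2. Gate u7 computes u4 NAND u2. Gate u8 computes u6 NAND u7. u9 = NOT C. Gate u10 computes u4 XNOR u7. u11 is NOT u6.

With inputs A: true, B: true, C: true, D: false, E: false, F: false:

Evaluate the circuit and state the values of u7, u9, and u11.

u1 = B XNOR F = true XNOR false = false
u2 = D OR u1 = false OR false = false
u4 = E XNOR A = false XNOR true = false
u5 = F OR u4 OR E = false OR false OR false = false
u6 = u5 AND u2 = false AND false = false
u7 = u4 NAND u2 = false NAND false = true
u9 = NOT C = NOT true = false
u11 = NOT u6 = NOT false = true

u7 = true, u9 = false, u11 = true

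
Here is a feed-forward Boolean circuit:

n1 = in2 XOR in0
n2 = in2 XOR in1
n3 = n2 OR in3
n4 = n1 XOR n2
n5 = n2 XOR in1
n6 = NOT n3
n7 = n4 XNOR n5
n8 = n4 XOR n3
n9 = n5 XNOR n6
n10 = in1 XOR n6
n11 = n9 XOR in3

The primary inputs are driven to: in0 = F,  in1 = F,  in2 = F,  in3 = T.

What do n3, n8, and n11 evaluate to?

n3 = T, n8 = T, n11 = F

n1 = in2 XOR in0 = F XOR F = F
n2 = in2 XOR in1 = F XOR F = F
n3 = n2 OR in3 = F OR T = T
n4 = n1 XOR n2 = F XOR F = F
n5 = n2 XOR in1 = F XOR F = F
n6 = NOT n3 = NOT T = F
n8 = n4 XOR n3 = F XOR T = T
n9 = n5 XNOR n6 = F XNOR F = T
n11 = n9 XOR in3 = T XOR T = F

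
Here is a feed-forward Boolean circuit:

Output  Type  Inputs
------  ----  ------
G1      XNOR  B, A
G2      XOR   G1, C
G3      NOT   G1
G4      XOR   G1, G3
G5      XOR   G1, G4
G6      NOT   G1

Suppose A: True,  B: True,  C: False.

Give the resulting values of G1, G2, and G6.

G1 = B XNOR A = True XNOR True = True
G2 = G1 XOR C = True XOR False = True
G6 = NOT G1 = NOT True = False

G1 = True  G2 = True  G6 = False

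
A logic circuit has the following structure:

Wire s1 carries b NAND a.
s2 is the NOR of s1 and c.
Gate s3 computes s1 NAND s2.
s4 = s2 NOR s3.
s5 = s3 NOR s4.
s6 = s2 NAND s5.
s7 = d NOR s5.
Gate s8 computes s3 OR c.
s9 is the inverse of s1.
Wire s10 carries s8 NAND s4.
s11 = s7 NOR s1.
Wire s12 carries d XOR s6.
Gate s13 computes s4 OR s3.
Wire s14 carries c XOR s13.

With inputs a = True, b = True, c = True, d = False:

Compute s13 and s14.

s13 = True  s14 = False

s1 = b NAND a = True NAND True = False
s2 = s1 NOR c = False NOR True = False
s3 = s1 NAND s2 = False NAND False = True
s4 = s2 NOR s3 = False NOR True = False
s13 = s4 OR s3 = False OR True = True
s14 = c XOR s13 = True XOR True = False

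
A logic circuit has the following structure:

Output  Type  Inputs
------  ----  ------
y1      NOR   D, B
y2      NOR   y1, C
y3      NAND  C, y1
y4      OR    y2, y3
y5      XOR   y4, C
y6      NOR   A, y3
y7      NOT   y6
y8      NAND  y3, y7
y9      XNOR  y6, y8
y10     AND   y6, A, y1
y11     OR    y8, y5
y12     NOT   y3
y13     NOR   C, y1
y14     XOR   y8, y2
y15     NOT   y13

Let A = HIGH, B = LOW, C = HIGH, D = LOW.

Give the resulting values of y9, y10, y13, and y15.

y9 = LOW  y10 = LOW  y13 = LOW  y15 = HIGH

y1 = D NOR B = LOW NOR LOW = HIGH
y3 = C NAND y1 = HIGH NAND HIGH = LOW
y6 = A NOR y3 = HIGH NOR LOW = LOW
y7 = NOT y6 = NOT LOW = HIGH
y8 = y3 NAND y7 = LOW NAND HIGH = HIGH
y9 = y6 XNOR y8 = LOW XNOR HIGH = LOW
y10 = y6 AND A AND y1 = LOW AND HIGH AND HIGH = LOW
y13 = C NOR y1 = HIGH NOR HIGH = LOW
y15 = NOT y13 = NOT LOW = HIGH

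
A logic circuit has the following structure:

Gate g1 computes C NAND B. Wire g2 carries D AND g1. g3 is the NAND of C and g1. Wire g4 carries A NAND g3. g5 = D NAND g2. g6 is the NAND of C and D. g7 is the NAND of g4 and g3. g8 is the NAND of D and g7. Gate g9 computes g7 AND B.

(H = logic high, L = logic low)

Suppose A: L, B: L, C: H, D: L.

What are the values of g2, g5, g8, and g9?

g1 = C NAND B = H NAND L = H
g2 = D AND g1 = L AND H = L
g3 = C NAND g1 = H NAND H = L
g4 = A NAND g3 = L NAND L = H
g5 = D NAND g2 = L NAND L = H
g7 = g4 NAND g3 = H NAND L = H
g8 = D NAND g7 = L NAND H = H
g9 = g7 AND B = H AND L = L

g2 = L; g5 = H; g8 = H; g9 = L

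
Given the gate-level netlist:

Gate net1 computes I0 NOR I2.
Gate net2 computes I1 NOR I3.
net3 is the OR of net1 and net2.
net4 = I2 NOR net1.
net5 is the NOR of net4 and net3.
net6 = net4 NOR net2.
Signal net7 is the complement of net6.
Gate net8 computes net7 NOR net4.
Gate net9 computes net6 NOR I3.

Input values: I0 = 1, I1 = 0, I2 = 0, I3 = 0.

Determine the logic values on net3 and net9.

net3 = 1; net9 = 1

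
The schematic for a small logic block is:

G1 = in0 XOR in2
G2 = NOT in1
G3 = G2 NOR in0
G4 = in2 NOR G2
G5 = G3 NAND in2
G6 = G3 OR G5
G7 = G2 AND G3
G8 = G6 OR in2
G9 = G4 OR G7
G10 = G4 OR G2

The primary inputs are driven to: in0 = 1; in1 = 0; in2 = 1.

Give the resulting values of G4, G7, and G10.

G2 = NOT in1 = NOT 0 = 1
G3 = G2 NOR in0 = 1 NOR 1 = 0
G4 = in2 NOR G2 = 1 NOR 1 = 0
G7 = G2 AND G3 = 1 AND 0 = 0
G10 = G4 OR G2 = 0 OR 1 = 1

G4 = 0, G7 = 0, G10 = 1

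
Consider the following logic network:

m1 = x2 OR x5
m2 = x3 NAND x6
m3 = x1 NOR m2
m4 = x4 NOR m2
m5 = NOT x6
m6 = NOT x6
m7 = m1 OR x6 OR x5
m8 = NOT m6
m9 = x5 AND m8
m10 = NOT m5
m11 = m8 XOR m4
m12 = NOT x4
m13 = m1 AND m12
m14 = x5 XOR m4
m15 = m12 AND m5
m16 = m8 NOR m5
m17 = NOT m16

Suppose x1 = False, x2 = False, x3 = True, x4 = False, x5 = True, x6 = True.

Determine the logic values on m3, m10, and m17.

m2 = x3 NAND x6 = True NAND True = False
m3 = x1 NOR m2 = False NOR False = True
m5 = NOT x6 = NOT True = False
m6 = NOT x6 = NOT True = False
m8 = NOT m6 = NOT False = True
m10 = NOT m5 = NOT False = True
m16 = m8 NOR m5 = True NOR False = False
m17 = NOT m16 = NOT False = True

m3 = True, m10 = True, m17 = True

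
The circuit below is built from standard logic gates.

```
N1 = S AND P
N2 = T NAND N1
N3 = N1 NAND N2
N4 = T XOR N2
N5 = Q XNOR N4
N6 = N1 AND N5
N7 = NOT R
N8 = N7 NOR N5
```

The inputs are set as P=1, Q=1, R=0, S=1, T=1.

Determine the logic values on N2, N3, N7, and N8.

N2 = 0, N3 = 1, N7 = 1, N8 = 0

N1 = S AND P = 1 AND 1 = 1
N2 = T NAND N1 = 1 NAND 1 = 0
N3 = N1 NAND N2 = 1 NAND 0 = 1
N4 = T XOR N2 = 1 XOR 0 = 1
N5 = Q XNOR N4 = 1 XNOR 1 = 1
N7 = NOT R = NOT 0 = 1
N8 = N7 NOR N5 = 1 NOR 1 = 0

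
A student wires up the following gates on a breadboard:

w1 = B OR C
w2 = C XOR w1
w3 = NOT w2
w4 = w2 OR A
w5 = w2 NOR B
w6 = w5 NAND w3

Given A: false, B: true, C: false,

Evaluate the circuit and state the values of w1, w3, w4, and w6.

w1 = true  w3 = false  w4 = true  w6 = true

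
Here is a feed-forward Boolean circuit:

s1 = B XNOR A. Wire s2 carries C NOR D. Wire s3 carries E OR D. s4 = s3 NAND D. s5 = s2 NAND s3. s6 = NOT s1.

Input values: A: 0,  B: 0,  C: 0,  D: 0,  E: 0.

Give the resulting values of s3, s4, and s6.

s3 = 0, s4 = 1, s6 = 0

s1 = B XNOR A = 0 XNOR 0 = 1
s3 = E OR D = 0 OR 0 = 0
s4 = s3 NAND D = 0 NAND 0 = 1
s6 = NOT s1 = NOT 1 = 0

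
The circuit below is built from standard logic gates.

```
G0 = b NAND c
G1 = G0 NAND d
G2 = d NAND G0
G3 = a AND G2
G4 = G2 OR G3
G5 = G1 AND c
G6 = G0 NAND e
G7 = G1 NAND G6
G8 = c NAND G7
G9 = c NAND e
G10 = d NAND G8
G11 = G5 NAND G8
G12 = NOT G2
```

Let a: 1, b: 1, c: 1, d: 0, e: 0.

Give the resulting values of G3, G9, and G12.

G3 = 1, G9 = 1, G12 = 0

G0 = b NAND c = 1 NAND 1 = 0
G2 = d NAND G0 = 0 NAND 0 = 1
G3 = a AND G2 = 1 AND 1 = 1
G9 = c NAND e = 1 NAND 0 = 1
G12 = NOT G2 = NOT 1 = 0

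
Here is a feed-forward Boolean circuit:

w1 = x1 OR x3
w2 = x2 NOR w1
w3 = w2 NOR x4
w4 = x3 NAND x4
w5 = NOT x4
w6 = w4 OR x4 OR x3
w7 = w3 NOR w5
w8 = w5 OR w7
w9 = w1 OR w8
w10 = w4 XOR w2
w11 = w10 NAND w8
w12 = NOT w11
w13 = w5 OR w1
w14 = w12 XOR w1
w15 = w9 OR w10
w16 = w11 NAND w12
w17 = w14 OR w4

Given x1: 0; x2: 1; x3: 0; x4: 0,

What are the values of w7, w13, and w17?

w7 = 0  w13 = 1  w17 = 1

w1 = x1 OR x3 = 0 OR 0 = 0
w2 = x2 NOR w1 = 1 NOR 0 = 0
w3 = w2 NOR x4 = 0 NOR 0 = 1
w4 = x3 NAND x4 = 0 NAND 0 = 1
w5 = NOT x4 = NOT 0 = 1
w7 = w3 NOR w5 = 1 NOR 1 = 0
w8 = w5 OR w7 = 1 OR 0 = 1
w10 = w4 XOR w2 = 1 XOR 0 = 1
w11 = w10 NAND w8 = 1 NAND 1 = 0
w12 = NOT w11 = NOT 0 = 1
w13 = w5 OR w1 = 1 OR 0 = 1
w14 = w12 XOR w1 = 1 XOR 0 = 1
w17 = w14 OR w4 = 1 OR 1 = 1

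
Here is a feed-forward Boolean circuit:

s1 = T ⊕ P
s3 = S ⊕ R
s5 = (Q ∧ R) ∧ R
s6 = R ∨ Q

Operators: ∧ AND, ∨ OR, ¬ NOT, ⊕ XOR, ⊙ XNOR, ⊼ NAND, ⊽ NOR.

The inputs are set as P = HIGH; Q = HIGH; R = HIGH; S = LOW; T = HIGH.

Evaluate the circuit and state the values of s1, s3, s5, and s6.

s1 = LOW; s3 = HIGH; s5 = HIGH; s6 = HIGH

s1 = HIGH ⊕ HIGH = LOW
s3 = LOW ⊕ HIGH = HIGH
s5 = (HIGH ∧ HIGH) ∧ HIGH = HIGH
s6 = HIGH ∨ HIGH = HIGH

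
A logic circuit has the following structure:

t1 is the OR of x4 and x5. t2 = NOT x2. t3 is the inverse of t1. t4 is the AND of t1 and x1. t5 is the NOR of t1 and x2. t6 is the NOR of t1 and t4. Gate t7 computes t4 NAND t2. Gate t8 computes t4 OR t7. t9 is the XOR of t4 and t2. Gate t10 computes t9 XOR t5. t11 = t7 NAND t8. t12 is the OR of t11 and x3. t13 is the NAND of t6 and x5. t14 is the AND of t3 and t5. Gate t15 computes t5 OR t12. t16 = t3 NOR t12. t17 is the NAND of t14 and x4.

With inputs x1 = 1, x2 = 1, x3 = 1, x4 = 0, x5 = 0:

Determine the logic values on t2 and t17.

t1 = x4 OR x5 = 0 OR 0 = 0
t2 = NOT x2 = NOT 1 = 0
t3 = NOT t1 = NOT 0 = 1
t5 = t1 NOR x2 = 0 NOR 1 = 0
t14 = t3 AND t5 = 1 AND 0 = 0
t17 = t14 NAND x4 = 0 NAND 0 = 1

t2 = 0, t17 = 1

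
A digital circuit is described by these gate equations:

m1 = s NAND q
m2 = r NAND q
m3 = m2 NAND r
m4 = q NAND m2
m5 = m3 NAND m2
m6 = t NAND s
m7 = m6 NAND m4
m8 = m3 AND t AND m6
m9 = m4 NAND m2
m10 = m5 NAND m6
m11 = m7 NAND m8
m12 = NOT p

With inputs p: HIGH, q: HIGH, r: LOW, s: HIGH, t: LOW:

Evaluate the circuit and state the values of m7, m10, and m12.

m2 = r NAND q = LOW NAND HIGH = HIGH
m3 = m2 NAND r = HIGH NAND LOW = HIGH
m4 = q NAND m2 = HIGH NAND HIGH = LOW
m5 = m3 NAND m2 = HIGH NAND HIGH = LOW
m6 = t NAND s = LOW NAND HIGH = HIGH
m7 = m6 NAND m4 = HIGH NAND LOW = HIGH
m10 = m5 NAND m6 = LOW NAND HIGH = HIGH
m12 = NOT p = NOT HIGH = LOW

m7 = HIGH  m10 = HIGH  m12 = LOW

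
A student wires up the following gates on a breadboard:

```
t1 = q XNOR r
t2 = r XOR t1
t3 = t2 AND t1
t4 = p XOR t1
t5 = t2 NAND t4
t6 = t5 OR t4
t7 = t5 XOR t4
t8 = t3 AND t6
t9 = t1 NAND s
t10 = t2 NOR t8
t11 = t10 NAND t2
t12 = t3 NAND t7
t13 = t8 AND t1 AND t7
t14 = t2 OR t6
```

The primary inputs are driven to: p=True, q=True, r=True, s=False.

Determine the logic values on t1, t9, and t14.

t1 = True, t9 = True, t14 = True

t1 = q XNOR r = True XNOR True = True
t2 = r XOR t1 = True XOR True = False
t4 = p XOR t1 = True XOR True = False
t5 = t2 NAND t4 = False NAND False = True
t6 = t5 OR t4 = True OR False = True
t9 = t1 NAND s = True NAND False = True
t14 = t2 OR t6 = False OR True = True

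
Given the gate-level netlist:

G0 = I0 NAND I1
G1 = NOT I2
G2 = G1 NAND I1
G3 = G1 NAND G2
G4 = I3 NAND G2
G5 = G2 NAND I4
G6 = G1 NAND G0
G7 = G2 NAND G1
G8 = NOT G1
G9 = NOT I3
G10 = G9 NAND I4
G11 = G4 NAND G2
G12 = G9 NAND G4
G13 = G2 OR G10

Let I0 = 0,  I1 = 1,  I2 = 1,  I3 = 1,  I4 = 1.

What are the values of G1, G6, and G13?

G0 = I0 NAND I1 = 0 NAND 1 = 1
G1 = NOT I2 = NOT 1 = 0
G2 = G1 NAND I1 = 0 NAND 1 = 1
G6 = G1 NAND G0 = 0 NAND 1 = 1
G9 = NOT I3 = NOT 1 = 0
G10 = G9 NAND I4 = 0 NAND 1 = 1
G13 = G2 OR G10 = 1 OR 1 = 1

G1 = 0, G6 = 1, G13 = 1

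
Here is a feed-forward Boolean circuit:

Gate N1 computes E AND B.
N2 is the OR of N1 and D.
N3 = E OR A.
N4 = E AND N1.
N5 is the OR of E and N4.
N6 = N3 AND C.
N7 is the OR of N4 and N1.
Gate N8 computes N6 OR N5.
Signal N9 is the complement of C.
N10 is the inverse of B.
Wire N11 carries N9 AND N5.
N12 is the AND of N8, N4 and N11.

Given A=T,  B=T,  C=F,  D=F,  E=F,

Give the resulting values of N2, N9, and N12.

N2 = F, N9 = T, N12 = F

N1 = E AND B = F AND T = F
N2 = N1 OR D = F OR F = F
N3 = E OR A = F OR T = T
N4 = E AND N1 = F AND F = F
N5 = E OR N4 = F OR F = F
N6 = N3 AND C = T AND F = F
N8 = N6 OR N5 = F OR F = F
N9 = NOT C = NOT F = T
N11 = N9 AND N5 = T AND F = F
N12 = N8 AND N4 AND N11 = F AND F AND F = F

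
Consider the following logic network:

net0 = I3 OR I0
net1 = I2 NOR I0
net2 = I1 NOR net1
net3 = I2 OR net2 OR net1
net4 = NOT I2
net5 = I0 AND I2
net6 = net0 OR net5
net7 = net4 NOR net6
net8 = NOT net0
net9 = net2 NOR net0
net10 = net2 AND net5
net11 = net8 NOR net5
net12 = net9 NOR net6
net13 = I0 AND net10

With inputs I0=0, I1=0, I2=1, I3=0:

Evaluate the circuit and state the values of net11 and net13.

net11 = 0; net13 = 0

net0 = I3 OR I0 = 0 OR 0 = 0
net1 = I2 NOR I0 = 1 NOR 0 = 0
net2 = I1 NOR net1 = 0 NOR 0 = 1
net5 = I0 AND I2 = 0 AND 1 = 0
net8 = NOT net0 = NOT 0 = 1
net10 = net2 AND net5 = 1 AND 0 = 0
net11 = net8 NOR net5 = 1 NOR 0 = 0
net13 = I0 AND net10 = 0 AND 0 = 0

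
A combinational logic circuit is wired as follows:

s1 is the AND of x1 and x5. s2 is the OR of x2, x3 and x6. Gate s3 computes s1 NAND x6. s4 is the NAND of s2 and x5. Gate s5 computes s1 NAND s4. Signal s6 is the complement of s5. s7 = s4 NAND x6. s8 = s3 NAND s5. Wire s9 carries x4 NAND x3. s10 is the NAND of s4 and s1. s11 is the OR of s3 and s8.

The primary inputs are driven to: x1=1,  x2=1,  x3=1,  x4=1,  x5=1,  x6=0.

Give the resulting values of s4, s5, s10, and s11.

s4 = 0, s5 = 1, s10 = 1, s11 = 1

s1 = x1 AND x5 = 1 AND 1 = 1
s2 = x2 OR x3 OR x6 = 1 OR 1 OR 0 = 1
s3 = s1 NAND x6 = 1 NAND 0 = 1
s4 = s2 NAND x5 = 1 NAND 1 = 0
s5 = s1 NAND s4 = 1 NAND 0 = 1
s8 = s3 NAND s5 = 1 NAND 1 = 0
s10 = s4 NAND s1 = 0 NAND 1 = 1
s11 = s3 OR s8 = 1 OR 0 = 1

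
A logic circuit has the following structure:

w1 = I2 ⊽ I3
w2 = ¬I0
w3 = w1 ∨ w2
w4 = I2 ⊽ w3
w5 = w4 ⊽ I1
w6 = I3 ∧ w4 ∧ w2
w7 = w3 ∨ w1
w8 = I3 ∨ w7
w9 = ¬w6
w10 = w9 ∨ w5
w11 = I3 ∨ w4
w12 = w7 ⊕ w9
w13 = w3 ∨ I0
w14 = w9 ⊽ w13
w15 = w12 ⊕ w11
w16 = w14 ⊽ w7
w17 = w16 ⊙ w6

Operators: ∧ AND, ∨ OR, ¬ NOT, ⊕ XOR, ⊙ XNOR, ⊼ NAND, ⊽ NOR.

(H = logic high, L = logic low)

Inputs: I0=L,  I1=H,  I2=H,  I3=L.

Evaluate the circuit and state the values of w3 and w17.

w3 = H; w17 = H

w1 = I2 NOR I3 = H NOR L = L
w2 = NOT I0 = NOT L = H
w3 = w1 OR w2 = L OR H = H
w4 = I2 NOR w3 = H NOR H = L
w6 = I3 AND w4 AND w2 = L AND L AND H = L
w7 = w3 OR w1 = H OR L = H
w9 = NOT w6 = NOT L = H
w13 = w3 OR I0 = H OR L = H
w14 = w9 NOR w13 = H NOR H = L
w16 = w14 NOR w7 = L NOR H = L
w17 = w16 XNOR w6 = L XNOR L = H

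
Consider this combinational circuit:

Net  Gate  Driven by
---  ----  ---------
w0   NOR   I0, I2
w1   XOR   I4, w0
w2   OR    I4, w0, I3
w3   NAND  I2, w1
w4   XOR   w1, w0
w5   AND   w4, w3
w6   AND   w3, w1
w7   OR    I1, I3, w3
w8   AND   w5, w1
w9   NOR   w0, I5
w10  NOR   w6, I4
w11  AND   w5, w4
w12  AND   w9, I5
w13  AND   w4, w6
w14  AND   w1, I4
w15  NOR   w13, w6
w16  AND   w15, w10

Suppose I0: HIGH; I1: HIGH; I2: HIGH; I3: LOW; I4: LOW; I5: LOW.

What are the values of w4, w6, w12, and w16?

w4 = LOW, w6 = LOW, w12 = LOW, w16 = HIGH

w0 = I0 NOR I2 = HIGH NOR HIGH = LOW
w1 = I4 XOR w0 = LOW XOR LOW = LOW
w3 = I2 NAND w1 = HIGH NAND LOW = HIGH
w4 = w1 XOR w0 = LOW XOR LOW = LOW
w6 = w3 AND w1 = HIGH AND LOW = LOW
w9 = w0 NOR I5 = LOW NOR LOW = HIGH
w10 = w6 NOR I4 = LOW NOR LOW = HIGH
w12 = w9 AND I5 = HIGH AND LOW = LOW
w13 = w4 AND w6 = LOW AND LOW = LOW
w15 = w13 NOR w6 = LOW NOR LOW = HIGH
w16 = w15 AND w10 = HIGH AND HIGH = HIGH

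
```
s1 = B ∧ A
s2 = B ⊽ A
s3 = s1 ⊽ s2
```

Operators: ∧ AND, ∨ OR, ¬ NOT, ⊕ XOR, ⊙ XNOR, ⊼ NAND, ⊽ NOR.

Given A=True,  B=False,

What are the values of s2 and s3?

s1 = B AND A = False AND True = False
s2 = B NOR A = False NOR True = False
s3 = s1 NOR s2 = False NOR False = True

s2 = False  s3 = True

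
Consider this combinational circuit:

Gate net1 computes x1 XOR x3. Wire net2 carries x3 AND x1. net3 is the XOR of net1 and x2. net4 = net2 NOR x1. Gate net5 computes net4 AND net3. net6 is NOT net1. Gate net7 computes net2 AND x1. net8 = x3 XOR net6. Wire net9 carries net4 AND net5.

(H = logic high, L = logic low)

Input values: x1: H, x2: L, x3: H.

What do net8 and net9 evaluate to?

net8 = L; net9 = L

net1 = x1 XOR x3 = H XOR H = L
net2 = x3 AND x1 = H AND H = H
net3 = net1 XOR x2 = L XOR L = L
net4 = net2 NOR x1 = H NOR H = L
net5 = net4 AND net3 = L AND L = L
net6 = NOT net1 = NOT L = H
net8 = x3 XOR net6 = H XOR H = L
net9 = net4 AND net5 = L AND L = L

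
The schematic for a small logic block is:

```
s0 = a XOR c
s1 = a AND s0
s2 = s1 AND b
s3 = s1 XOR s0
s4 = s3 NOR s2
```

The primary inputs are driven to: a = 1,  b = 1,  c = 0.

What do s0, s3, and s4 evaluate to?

s0 = 1, s3 = 0, s4 = 0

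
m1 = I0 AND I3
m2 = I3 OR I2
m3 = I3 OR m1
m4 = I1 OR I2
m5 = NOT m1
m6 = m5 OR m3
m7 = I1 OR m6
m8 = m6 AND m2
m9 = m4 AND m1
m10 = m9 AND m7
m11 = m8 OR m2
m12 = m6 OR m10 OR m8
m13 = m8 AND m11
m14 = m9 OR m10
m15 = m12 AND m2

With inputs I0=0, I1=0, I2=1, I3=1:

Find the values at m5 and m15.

m1 = I0 AND I3 = 0 AND 1 = 0
m2 = I3 OR I2 = 1 OR 1 = 1
m3 = I3 OR m1 = 1 OR 0 = 1
m4 = I1 OR I2 = 0 OR 1 = 1
m5 = NOT m1 = NOT 0 = 1
m6 = m5 OR m3 = 1 OR 1 = 1
m7 = I1 OR m6 = 0 OR 1 = 1
m8 = m6 AND m2 = 1 AND 1 = 1
m9 = m4 AND m1 = 1 AND 0 = 0
m10 = m9 AND m7 = 0 AND 1 = 0
m12 = m6 OR m10 OR m8 = 1 OR 0 OR 1 = 1
m15 = m12 AND m2 = 1 AND 1 = 1

m5 = 1  m15 = 1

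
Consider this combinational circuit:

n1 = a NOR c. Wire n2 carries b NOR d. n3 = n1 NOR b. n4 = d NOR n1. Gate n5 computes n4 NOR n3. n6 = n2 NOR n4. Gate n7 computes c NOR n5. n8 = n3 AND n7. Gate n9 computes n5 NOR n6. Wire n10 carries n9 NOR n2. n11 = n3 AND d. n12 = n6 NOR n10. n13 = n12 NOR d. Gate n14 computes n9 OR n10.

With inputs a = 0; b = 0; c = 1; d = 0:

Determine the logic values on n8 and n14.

n8 = 0, n14 = 1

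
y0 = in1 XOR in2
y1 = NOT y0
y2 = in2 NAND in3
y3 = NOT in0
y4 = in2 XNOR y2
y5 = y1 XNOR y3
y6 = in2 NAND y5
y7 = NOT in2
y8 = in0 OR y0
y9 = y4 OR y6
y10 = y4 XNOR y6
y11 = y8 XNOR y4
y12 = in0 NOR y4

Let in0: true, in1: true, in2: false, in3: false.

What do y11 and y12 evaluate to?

y0 = in1 XOR in2 = true XOR false = true
y2 = in2 NAND in3 = false NAND false = true
y4 = in2 XNOR y2 = false XNOR true = false
y8 = in0 OR y0 = true OR true = true
y11 = y8 XNOR y4 = true XNOR false = false
y12 = in0 NOR y4 = true NOR false = false

y11 = false, y12 = false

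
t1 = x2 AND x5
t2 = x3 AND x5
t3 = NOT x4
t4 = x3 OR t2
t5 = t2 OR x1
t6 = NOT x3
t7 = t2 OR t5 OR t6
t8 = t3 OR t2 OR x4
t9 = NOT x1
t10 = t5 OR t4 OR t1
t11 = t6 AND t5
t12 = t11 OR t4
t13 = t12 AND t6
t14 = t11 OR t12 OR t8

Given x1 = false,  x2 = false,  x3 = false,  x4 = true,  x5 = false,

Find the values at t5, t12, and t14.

t2 = x3 AND x5 = false AND false = false
t3 = NOT x4 = NOT true = false
t4 = x3 OR t2 = false OR false = false
t5 = t2 OR x1 = false OR false = false
t6 = NOT x3 = NOT false = true
t8 = t3 OR t2 OR x4 = false OR false OR true = true
t11 = t6 AND t5 = true AND false = false
t12 = t11 OR t4 = false OR false = false
t14 = t11 OR t12 OR t8 = false OR false OR true = true

t5 = false  t12 = false  t14 = true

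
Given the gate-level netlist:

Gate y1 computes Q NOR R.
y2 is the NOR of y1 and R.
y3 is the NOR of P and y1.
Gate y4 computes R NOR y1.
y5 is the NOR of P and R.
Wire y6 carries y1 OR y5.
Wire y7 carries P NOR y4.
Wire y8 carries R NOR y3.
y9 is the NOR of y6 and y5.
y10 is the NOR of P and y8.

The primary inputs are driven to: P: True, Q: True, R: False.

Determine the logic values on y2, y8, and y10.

y1 = Q NOR R = True NOR False = False
y2 = y1 NOR R = False NOR False = True
y3 = P NOR y1 = True NOR False = False
y8 = R NOR y3 = False NOR False = True
y10 = P NOR y8 = True NOR True = False

y2 = True, y8 = True, y10 = False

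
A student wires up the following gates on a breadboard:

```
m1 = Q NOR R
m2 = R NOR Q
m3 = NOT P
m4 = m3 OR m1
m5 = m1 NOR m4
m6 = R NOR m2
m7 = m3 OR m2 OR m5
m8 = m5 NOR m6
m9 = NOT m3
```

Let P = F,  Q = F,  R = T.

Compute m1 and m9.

m1 = Q NOR R = F NOR T = F
m3 = NOT P = NOT F = T
m9 = NOT m3 = NOT T = F

m1 = F, m9 = F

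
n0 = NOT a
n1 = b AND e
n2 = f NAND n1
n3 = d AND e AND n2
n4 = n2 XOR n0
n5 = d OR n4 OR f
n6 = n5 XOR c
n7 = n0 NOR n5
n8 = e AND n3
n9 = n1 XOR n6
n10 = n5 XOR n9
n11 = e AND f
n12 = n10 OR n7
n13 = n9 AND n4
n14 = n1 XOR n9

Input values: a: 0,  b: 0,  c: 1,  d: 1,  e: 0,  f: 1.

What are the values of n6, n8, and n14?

n0 = NOT a = NOT 0 = 1
n1 = b AND e = 0 AND 0 = 0
n2 = f NAND n1 = 1 NAND 0 = 1
n3 = d AND e AND n2 = 1 AND 0 AND 1 = 0
n4 = n2 XOR n0 = 1 XOR 1 = 0
n5 = d OR n4 OR f = 1 OR 0 OR 1 = 1
n6 = n5 XOR c = 1 XOR 1 = 0
n8 = e AND n3 = 0 AND 0 = 0
n9 = n1 XOR n6 = 0 XOR 0 = 0
n14 = n1 XOR n9 = 0 XOR 0 = 0

n6 = 0; n8 = 0; n14 = 0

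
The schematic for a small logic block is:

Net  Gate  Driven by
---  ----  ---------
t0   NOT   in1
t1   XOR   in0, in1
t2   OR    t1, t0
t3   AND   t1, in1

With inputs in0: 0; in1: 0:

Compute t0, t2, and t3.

t0 = 1  t2 = 1  t3 = 0

t0 = NOT in1 = NOT 0 = 1
t1 = in0 XOR in1 = 0 XOR 0 = 0
t2 = t1 OR t0 = 0 OR 1 = 1
t3 = t1 AND in1 = 0 AND 0 = 0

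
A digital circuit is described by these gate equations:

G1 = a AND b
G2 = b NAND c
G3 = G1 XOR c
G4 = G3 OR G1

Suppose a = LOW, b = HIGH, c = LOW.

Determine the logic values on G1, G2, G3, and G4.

G1 = a AND b = LOW AND HIGH = LOW
G2 = b NAND c = HIGH NAND LOW = HIGH
G3 = G1 XOR c = LOW XOR LOW = LOW
G4 = G3 OR G1 = LOW OR LOW = LOW

G1 = LOW  G2 = HIGH  G3 = LOW  G4 = LOW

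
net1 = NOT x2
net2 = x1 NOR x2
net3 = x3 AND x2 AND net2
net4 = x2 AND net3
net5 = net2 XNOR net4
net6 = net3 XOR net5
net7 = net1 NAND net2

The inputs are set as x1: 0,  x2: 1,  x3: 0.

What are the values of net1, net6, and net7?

net1 = 0  net6 = 1  net7 = 1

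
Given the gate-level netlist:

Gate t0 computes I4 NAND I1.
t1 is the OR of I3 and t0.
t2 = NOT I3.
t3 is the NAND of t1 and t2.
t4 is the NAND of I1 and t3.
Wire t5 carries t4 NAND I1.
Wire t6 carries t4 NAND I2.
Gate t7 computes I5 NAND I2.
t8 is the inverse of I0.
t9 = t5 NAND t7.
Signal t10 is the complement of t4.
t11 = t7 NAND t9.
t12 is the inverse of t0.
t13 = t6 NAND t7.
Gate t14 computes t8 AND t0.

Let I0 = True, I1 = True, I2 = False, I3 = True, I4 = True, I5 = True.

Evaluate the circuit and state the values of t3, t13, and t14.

t3 = True, t13 = False, t14 = False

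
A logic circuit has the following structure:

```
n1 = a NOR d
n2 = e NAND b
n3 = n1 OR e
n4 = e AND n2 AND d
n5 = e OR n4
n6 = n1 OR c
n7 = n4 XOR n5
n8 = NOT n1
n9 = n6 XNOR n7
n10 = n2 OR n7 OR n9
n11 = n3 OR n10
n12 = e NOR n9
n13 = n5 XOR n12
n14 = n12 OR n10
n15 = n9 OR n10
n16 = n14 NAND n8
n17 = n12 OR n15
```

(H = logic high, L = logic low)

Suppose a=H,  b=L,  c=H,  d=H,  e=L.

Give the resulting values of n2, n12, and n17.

n1 = a NOR d = H NOR H = L
n2 = e NAND b = L NAND L = H
n4 = e AND n2 AND d = L AND H AND H = L
n5 = e OR n4 = L OR L = L
n6 = n1 OR c = L OR H = H
n7 = n4 XOR n5 = L XOR L = L
n9 = n6 XNOR n7 = H XNOR L = L
n10 = n2 OR n7 OR n9 = H OR L OR L = H
n12 = e NOR n9 = L NOR L = H
n15 = n9 OR n10 = L OR H = H
n17 = n12 OR n15 = H OR H = H

n2 = H; n12 = H; n17 = H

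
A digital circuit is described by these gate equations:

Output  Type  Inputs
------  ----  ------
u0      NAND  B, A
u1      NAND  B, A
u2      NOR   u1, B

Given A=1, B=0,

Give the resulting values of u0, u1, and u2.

u0 = 1  u1 = 1  u2 = 0

u0 = B NAND A = 0 NAND 1 = 1
u1 = B NAND A = 0 NAND 1 = 1
u2 = u1 NOR B = 1 NOR 0 = 0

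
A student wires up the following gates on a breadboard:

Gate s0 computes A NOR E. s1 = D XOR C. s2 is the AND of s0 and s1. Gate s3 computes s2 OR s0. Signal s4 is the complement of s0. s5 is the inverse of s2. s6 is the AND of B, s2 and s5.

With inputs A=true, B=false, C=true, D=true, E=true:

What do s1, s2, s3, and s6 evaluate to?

s0 = A NOR E = true NOR true = false
s1 = D XOR C = true XOR true = false
s2 = s0 AND s1 = false AND false = false
s3 = s2 OR s0 = false OR false = false
s5 = NOT s2 = NOT false = true
s6 = B AND s2 AND s5 = false AND false AND true = false

s1 = false, s2 = false, s3 = false, s6 = false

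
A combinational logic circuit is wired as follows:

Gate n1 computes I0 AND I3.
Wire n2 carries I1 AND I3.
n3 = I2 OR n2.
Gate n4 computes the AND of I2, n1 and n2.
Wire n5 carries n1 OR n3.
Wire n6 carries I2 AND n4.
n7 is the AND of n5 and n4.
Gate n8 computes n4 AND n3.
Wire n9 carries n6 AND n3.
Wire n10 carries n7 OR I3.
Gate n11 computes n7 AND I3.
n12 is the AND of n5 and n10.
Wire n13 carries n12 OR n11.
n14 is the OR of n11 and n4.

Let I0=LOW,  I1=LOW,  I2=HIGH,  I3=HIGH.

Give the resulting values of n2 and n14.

n2 = LOW, n14 = LOW

n1 = I0 AND I3 = LOW AND HIGH = LOW
n2 = I1 AND I3 = LOW AND HIGH = LOW
n3 = I2 OR n2 = HIGH OR LOW = HIGH
n4 = I2 AND n1 AND n2 = HIGH AND LOW AND LOW = LOW
n5 = n1 OR n3 = LOW OR HIGH = HIGH
n7 = n5 AND n4 = HIGH AND LOW = LOW
n11 = n7 AND I3 = LOW AND HIGH = LOW
n14 = n11 OR n4 = LOW OR LOW = LOW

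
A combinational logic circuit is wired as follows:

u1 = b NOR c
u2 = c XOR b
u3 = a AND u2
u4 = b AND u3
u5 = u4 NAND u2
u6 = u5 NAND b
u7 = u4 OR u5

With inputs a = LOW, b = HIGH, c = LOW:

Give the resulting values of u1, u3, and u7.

u1 = b NOR c = HIGH NOR LOW = LOW
u2 = c XOR b = LOW XOR HIGH = HIGH
u3 = a AND u2 = LOW AND HIGH = LOW
u4 = b AND u3 = HIGH AND LOW = LOW
u5 = u4 NAND u2 = LOW NAND HIGH = HIGH
u7 = u4 OR u5 = LOW OR HIGH = HIGH

u1 = LOW, u3 = LOW, u7 = HIGH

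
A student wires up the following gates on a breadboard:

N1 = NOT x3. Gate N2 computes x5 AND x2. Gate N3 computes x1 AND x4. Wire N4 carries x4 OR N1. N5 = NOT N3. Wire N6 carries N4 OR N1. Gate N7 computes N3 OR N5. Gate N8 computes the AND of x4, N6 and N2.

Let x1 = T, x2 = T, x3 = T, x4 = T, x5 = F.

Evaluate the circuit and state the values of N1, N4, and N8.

N1 = F, N4 = T, N8 = F

N1 = NOT x3 = NOT T = F
N2 = x5 AND x2 = F AND T = F
N4 = x4 OR N1 = T OR F = T
N6 = N4 OR N1 = T OR F = T
N8 = x4 AND N6 AND N2 = T AND T AND F = F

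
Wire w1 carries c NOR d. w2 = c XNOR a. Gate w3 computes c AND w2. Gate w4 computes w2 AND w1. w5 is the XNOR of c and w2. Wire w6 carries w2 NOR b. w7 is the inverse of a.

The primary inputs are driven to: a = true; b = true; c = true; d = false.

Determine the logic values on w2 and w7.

w2 = c XNOR a = true XNOR true = true
w7 = NOT a = NOT true = false

w2 = true; w7 = false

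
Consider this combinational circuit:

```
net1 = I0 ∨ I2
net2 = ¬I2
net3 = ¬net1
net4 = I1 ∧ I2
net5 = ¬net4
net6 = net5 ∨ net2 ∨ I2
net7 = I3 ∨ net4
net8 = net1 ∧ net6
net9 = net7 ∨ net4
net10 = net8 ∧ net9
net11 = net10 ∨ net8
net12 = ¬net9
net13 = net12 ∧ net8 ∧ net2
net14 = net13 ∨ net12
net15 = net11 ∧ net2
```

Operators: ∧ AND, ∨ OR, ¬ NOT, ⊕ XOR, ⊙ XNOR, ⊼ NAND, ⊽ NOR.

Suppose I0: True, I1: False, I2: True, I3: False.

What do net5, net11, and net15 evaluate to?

net1 = I0 OR I2 = True OR True = True
net2 = NOT I2 = NOT True = False
net4 = I1 AND I2 = False AND True = False
net5 = NOT net4 = NOT False = True
net6 = net5 OR net2 OR I2 = True OR False OR True = True
net7 = I3 OR net4 = False OR False = False
net8 = net1 AND net6 = True AND True = True
net9 = net7 OR net4 = False OR False = False
net10 = net8 AND net9 = True AND False = False
net11 = net10 OR net8 = False OR True = True
net15 = net11 AND net2 = True AND False = False

net5 = True, net11 = True, net15 = False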